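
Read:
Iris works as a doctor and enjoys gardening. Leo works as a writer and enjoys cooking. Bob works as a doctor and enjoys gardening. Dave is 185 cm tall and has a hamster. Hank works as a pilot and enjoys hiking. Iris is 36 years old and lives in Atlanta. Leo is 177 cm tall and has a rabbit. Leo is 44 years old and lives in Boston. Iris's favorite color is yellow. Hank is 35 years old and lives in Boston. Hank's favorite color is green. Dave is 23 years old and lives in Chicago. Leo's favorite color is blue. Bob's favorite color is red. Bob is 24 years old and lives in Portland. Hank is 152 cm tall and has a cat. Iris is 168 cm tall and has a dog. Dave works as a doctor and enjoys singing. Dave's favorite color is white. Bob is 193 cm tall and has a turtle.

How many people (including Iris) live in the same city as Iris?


Iris lives in Atlanta. Count = 1

1


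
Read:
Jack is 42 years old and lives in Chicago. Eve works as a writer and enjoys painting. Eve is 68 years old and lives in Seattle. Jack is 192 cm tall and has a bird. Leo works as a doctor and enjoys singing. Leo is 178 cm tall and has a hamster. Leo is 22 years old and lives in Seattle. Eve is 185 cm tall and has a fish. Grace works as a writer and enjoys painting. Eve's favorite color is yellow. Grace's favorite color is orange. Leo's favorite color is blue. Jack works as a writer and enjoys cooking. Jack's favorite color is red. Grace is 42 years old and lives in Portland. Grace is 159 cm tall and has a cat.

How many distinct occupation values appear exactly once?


Unique occupation values: 1

1


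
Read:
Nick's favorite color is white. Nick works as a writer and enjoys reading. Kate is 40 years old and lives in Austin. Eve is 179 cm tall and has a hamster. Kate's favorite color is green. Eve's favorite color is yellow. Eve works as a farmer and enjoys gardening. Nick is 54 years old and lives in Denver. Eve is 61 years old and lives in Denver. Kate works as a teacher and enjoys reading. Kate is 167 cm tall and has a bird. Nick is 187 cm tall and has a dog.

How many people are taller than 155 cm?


Taller than 155: 3

3


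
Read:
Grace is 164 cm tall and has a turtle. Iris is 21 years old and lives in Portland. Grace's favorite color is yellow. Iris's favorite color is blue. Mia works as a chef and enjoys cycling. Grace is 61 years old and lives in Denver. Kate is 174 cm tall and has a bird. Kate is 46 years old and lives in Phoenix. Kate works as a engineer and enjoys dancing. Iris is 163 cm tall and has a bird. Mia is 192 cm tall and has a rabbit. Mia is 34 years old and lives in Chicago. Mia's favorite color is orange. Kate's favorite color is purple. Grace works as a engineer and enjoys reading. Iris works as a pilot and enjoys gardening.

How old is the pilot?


The pilot is Iris, age 21

21


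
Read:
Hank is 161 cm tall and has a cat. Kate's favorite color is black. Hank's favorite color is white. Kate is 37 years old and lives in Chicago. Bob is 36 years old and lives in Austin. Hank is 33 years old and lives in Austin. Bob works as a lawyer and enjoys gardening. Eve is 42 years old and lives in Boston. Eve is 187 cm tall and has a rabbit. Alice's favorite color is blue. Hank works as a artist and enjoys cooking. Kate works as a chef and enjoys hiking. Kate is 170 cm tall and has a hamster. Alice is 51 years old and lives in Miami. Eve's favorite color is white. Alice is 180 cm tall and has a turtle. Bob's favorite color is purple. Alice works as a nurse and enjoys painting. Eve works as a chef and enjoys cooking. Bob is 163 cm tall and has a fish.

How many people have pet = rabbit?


Count: 1

1


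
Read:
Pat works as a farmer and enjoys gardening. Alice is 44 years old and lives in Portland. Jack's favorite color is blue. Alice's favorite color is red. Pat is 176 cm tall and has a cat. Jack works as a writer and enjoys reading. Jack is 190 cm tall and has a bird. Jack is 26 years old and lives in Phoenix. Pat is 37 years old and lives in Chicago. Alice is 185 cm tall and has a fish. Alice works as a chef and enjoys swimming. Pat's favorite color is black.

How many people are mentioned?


People: Pat, Jack, Alice. Count = 3

3


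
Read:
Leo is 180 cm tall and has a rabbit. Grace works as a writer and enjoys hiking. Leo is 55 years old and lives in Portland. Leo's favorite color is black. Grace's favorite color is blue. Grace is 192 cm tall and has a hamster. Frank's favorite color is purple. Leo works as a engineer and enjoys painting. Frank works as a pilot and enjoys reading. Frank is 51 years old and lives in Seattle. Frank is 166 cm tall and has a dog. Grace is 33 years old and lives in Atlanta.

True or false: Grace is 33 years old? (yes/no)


Grace is actually 33. yes

yes


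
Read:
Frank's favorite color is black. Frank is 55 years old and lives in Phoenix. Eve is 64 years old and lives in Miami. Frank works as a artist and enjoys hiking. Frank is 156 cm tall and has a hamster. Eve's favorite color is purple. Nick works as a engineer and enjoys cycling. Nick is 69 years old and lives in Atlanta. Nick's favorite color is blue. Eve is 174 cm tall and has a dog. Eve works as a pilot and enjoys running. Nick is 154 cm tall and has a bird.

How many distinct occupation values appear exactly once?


Unique occupation values: 3

3


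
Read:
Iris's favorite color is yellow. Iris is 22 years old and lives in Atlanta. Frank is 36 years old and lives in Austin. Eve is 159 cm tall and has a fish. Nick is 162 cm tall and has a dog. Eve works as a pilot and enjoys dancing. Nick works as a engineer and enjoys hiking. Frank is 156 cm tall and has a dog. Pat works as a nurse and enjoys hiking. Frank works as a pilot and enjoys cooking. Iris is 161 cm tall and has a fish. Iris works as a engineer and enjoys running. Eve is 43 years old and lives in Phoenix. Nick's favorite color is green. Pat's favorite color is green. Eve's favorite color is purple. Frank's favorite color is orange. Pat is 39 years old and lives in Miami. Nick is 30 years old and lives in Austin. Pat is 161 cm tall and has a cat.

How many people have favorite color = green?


Count: 2

2


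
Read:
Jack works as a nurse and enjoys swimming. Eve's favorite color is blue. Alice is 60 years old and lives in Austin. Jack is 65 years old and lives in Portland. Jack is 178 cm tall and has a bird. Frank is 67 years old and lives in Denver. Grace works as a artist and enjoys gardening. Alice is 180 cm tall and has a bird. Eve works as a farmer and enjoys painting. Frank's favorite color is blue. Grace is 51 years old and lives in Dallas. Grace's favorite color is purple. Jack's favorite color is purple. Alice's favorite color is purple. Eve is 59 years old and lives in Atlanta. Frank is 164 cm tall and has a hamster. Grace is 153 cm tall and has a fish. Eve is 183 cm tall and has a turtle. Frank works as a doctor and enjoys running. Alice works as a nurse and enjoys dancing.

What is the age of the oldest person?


Oldest: Frank at 67

67


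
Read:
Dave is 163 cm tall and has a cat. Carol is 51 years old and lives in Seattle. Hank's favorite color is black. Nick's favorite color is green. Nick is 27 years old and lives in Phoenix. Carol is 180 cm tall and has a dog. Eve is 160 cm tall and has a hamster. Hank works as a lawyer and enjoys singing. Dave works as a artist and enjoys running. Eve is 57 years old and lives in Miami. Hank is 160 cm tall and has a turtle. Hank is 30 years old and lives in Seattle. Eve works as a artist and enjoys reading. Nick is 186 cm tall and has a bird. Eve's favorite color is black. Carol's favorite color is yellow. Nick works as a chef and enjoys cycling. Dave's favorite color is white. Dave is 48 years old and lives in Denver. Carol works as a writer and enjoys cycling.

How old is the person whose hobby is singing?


Person with hobby=singing is Hank, age 30

30


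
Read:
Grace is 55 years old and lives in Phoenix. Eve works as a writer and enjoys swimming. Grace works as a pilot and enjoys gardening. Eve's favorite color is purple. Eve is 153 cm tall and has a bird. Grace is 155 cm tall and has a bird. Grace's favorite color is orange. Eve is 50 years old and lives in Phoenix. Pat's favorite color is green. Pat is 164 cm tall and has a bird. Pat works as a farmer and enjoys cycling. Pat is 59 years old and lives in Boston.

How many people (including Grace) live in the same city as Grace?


Grace lives in Phoenix. Count = 2

2


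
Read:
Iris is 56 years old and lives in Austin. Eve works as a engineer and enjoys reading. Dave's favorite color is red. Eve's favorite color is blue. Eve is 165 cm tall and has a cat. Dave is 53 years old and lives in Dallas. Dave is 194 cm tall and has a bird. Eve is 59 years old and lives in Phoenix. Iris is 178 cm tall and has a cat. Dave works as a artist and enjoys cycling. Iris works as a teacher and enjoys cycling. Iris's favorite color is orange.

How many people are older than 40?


Filter: 3

3


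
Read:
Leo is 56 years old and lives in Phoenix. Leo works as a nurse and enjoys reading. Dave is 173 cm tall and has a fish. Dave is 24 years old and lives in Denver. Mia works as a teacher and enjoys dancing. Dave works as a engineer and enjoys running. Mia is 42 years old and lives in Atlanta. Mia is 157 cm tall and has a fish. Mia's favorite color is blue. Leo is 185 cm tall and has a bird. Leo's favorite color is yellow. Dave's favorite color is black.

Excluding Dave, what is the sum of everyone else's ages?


Sum (excluding Dave): 98

98


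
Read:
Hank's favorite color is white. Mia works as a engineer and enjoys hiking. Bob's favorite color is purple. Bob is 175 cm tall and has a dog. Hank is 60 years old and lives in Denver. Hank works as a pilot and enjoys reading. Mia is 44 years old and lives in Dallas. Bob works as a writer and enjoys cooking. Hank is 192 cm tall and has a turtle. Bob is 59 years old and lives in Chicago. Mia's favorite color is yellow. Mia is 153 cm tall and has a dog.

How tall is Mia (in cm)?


Mia is 153 cm tall

153


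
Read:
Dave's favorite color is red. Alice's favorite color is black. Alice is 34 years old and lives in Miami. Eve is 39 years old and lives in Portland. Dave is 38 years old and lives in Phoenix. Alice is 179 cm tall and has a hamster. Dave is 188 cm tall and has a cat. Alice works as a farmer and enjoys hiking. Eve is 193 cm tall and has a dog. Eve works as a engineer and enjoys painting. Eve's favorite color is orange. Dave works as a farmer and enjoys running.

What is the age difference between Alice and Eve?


|34 - 39| = 5

5


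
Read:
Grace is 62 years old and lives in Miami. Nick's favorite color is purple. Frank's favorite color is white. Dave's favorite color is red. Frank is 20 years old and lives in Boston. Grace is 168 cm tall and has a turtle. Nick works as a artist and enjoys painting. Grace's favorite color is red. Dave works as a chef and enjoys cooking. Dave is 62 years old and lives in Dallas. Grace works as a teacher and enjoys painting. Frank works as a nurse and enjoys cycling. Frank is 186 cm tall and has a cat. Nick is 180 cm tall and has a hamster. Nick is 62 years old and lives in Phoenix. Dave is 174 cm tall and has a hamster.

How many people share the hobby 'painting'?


Count: 2

2


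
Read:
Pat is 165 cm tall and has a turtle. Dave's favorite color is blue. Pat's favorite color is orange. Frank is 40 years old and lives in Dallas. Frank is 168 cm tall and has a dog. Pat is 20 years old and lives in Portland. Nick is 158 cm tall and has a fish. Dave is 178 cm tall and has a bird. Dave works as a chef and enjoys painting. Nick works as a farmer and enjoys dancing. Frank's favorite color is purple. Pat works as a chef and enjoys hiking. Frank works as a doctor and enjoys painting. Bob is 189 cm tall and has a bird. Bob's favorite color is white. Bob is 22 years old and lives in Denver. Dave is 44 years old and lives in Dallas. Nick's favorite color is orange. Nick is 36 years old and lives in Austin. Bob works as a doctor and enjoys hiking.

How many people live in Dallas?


Count in Dallas: 2

2


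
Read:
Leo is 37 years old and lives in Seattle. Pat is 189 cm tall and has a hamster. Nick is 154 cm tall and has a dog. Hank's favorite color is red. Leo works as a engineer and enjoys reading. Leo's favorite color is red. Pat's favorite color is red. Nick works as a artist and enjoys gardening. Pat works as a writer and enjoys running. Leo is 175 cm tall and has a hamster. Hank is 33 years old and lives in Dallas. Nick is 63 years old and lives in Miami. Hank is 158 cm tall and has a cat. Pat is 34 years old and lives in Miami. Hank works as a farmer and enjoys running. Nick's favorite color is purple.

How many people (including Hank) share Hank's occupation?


Hank is a farmer. Count = 1

1


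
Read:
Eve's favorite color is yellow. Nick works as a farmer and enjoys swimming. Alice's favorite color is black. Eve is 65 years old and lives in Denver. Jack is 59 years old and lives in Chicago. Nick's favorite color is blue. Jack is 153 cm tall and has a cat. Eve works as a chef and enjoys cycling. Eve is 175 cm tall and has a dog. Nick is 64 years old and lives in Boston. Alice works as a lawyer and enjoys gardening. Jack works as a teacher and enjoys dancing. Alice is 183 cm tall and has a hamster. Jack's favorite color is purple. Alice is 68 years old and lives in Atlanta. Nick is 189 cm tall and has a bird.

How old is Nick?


Nick is 64 years old

64


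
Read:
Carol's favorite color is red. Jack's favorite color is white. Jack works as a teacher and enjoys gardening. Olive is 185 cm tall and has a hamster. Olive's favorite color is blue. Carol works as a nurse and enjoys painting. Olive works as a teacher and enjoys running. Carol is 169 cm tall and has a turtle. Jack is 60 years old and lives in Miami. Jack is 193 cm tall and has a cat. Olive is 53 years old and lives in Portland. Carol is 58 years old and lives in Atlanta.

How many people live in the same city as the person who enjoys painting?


Person with hobby painting is Carol, city Atlanta. Count = 1

1


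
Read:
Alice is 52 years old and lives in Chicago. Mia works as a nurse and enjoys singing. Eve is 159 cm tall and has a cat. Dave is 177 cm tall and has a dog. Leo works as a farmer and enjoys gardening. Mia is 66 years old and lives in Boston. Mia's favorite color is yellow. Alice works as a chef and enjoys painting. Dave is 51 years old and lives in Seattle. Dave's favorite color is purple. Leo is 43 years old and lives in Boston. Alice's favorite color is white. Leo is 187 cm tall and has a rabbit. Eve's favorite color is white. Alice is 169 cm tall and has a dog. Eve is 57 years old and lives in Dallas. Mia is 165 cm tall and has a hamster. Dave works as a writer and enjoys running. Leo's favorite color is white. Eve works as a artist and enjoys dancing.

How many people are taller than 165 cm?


Taller than 165: 3

3


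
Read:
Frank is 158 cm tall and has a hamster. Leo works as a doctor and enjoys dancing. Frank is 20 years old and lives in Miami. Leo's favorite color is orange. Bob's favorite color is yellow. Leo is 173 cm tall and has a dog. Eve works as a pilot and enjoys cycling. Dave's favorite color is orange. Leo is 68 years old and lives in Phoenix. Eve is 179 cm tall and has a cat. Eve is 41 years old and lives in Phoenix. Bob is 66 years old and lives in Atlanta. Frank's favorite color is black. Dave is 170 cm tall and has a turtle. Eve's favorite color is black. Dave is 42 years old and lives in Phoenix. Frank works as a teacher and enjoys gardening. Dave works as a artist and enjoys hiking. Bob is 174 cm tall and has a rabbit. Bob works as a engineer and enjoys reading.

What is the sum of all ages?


68+41+20+66+42 = 237

237


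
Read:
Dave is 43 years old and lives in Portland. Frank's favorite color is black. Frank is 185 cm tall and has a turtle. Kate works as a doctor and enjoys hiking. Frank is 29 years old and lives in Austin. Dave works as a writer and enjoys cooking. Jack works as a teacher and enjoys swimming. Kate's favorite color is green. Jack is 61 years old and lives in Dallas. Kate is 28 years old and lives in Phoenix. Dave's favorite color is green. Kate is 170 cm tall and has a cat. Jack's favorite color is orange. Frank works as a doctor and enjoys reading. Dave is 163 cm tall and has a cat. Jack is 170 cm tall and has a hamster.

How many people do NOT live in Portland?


Not in Portland: 3

3


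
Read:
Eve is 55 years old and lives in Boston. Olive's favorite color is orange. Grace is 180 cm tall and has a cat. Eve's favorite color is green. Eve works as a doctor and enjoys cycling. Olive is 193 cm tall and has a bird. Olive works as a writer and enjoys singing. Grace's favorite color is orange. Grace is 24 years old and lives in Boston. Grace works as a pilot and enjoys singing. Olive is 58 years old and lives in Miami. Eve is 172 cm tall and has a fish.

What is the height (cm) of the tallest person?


Tallest: Olive at 193 cm

193


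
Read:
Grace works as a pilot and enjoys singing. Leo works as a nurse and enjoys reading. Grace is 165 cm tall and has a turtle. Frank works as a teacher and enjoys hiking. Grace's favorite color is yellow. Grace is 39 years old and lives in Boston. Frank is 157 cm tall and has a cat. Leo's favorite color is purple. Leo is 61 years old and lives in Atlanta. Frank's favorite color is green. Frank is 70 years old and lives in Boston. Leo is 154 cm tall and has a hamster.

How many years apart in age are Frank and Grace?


70 vs 39, diff = 31

31


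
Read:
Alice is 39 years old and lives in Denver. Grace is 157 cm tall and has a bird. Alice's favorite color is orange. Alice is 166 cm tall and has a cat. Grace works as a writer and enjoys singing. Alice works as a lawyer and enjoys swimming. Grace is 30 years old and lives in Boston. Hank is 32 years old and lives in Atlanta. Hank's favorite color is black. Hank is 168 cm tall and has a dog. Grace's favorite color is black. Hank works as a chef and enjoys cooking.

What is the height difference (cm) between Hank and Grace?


|168 - 157| = 11

11


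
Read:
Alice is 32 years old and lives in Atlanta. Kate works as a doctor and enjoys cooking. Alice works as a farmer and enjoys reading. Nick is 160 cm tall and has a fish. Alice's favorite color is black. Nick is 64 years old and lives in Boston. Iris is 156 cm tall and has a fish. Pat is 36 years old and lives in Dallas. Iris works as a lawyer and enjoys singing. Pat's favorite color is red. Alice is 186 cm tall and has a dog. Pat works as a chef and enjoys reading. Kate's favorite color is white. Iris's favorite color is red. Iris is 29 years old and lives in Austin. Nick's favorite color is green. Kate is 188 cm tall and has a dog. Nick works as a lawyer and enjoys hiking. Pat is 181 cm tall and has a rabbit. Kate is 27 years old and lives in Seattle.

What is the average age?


Sum=188, n=5, avg=37.6

37.6


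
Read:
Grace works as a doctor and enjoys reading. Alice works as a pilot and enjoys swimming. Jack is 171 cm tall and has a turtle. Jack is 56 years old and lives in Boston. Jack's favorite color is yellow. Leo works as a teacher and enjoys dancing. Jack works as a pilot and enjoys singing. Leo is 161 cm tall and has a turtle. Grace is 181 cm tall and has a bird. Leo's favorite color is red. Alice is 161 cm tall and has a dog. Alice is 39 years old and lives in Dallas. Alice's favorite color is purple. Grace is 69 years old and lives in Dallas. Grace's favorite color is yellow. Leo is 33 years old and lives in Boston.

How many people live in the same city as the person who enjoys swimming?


Person with hobby swimming is Alice, city Dallas. Count = 2

2


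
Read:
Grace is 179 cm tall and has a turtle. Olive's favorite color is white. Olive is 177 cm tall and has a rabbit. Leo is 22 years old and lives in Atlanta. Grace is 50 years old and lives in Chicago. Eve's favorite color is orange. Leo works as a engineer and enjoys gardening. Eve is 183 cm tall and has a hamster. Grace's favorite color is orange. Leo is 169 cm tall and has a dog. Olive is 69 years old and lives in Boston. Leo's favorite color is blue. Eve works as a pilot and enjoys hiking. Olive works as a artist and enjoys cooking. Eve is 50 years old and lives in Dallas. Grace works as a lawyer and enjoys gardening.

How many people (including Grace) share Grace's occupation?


Grace is a lawyer. Count = 1

1


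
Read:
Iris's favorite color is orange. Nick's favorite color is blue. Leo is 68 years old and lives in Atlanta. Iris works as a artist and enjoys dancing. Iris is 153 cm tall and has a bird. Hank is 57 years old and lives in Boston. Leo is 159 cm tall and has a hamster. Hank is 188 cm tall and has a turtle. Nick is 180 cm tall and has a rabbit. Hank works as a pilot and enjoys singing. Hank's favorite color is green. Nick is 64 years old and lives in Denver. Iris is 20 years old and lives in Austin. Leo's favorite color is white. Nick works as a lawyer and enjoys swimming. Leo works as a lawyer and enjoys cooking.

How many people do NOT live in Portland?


Not in Portland: 4

4


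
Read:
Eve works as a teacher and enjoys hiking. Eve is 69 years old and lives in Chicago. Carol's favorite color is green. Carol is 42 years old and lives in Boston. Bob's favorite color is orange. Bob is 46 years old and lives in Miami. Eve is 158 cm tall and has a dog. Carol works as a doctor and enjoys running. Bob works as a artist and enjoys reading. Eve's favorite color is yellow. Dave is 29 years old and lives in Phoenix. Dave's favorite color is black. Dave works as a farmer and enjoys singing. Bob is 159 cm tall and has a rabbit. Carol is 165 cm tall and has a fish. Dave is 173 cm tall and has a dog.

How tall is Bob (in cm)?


Bob is 159 cm tall

159


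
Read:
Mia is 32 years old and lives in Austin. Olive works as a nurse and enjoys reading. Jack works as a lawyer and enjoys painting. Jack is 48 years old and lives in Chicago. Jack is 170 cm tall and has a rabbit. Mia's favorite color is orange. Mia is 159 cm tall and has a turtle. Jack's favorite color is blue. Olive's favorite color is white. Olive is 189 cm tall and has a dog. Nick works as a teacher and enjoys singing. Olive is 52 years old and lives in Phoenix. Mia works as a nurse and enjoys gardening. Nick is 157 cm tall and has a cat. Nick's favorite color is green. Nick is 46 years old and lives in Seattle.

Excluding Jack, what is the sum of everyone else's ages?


Sum (excluding Jack): 130

130


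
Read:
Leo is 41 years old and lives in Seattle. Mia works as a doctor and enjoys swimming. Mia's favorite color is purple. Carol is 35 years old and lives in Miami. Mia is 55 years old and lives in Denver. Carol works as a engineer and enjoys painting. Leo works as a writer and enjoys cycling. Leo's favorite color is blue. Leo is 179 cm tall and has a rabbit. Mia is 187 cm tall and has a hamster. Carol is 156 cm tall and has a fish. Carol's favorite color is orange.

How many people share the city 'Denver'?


Count: 1

1


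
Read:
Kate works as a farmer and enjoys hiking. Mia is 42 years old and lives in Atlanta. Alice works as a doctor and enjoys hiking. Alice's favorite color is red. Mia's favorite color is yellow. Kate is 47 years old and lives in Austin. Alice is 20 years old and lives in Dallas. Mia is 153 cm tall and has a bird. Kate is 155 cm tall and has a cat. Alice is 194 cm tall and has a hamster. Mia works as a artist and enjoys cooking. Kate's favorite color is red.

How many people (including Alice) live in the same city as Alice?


Alice lives in Dallas. Count = 1

1


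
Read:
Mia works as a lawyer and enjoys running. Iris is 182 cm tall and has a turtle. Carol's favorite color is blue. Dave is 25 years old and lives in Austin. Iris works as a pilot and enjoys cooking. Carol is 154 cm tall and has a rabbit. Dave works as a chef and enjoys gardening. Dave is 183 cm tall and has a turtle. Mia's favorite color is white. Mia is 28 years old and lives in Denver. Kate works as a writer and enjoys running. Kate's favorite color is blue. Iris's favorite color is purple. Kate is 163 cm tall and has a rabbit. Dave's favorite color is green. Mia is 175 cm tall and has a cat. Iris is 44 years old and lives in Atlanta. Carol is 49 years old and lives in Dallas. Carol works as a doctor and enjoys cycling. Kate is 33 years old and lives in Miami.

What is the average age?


Sum=179, n=5, avg=35.8

35.8


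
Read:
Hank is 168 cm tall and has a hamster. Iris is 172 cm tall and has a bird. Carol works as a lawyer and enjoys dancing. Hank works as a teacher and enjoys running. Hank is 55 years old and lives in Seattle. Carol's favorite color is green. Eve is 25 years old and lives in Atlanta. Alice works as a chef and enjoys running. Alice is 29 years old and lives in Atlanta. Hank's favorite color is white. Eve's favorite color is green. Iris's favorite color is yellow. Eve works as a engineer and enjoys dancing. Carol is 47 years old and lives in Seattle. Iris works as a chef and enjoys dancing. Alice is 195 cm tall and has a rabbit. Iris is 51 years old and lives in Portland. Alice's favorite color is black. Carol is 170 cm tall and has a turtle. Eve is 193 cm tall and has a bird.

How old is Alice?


Alice is 29 years old

29


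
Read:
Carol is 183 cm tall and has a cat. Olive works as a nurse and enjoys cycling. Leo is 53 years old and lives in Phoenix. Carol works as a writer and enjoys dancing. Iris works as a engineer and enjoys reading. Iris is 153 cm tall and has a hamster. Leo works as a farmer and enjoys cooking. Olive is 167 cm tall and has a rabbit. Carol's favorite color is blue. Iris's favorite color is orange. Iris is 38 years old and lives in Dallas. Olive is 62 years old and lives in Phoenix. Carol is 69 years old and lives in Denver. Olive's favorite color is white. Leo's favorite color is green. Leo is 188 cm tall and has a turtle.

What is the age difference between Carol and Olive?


|69 - 62| = 7

7


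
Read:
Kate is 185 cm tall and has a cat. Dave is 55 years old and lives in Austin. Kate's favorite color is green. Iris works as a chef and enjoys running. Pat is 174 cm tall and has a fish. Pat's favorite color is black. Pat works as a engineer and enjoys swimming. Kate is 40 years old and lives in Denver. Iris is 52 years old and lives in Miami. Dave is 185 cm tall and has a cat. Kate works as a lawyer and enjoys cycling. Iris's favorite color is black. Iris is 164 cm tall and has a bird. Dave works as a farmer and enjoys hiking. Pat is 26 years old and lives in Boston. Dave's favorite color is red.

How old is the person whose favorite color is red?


Person with favorite color=red is Dave, age 55

55


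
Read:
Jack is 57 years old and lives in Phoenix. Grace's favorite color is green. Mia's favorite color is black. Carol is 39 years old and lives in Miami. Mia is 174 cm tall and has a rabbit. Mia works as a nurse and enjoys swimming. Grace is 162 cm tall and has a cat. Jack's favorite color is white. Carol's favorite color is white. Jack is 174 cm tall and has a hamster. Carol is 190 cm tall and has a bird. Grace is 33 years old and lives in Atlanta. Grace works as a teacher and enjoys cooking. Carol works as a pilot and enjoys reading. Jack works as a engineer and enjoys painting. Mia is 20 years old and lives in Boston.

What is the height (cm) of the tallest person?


Tallest: Carol at 190 cm

190


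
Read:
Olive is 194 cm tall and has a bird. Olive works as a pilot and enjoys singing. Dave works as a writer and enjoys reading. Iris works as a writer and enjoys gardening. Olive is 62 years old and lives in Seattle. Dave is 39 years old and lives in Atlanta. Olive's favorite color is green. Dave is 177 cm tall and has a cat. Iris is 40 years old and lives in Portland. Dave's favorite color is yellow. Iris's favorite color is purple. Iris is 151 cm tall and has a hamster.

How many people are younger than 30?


Filter: 0

0


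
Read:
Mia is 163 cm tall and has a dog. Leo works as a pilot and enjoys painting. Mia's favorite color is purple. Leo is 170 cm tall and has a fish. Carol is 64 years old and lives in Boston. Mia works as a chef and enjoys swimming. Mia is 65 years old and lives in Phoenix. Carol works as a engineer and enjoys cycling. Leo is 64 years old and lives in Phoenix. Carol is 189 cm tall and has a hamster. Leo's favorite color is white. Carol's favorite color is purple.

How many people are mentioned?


People: Carol, Leo, Mia. Count = 3

3


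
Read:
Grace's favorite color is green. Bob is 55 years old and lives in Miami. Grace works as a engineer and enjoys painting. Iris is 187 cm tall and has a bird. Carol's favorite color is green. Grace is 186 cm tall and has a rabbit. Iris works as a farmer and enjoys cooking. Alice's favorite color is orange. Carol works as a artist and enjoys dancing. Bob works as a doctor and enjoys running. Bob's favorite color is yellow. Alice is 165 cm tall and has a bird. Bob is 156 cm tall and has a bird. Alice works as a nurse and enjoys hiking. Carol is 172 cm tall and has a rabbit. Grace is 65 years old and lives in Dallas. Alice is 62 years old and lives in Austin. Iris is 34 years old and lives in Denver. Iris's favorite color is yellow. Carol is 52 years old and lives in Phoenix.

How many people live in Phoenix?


Count in Phoenix: 1

1


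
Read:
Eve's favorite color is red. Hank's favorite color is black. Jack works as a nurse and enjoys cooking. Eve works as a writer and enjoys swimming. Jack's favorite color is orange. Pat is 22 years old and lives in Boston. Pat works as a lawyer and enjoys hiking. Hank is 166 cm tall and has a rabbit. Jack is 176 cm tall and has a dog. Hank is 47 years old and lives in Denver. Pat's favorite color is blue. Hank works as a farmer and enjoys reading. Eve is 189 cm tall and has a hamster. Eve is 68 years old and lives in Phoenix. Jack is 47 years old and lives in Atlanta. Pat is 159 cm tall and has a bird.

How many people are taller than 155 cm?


Taller than 155: 4

4


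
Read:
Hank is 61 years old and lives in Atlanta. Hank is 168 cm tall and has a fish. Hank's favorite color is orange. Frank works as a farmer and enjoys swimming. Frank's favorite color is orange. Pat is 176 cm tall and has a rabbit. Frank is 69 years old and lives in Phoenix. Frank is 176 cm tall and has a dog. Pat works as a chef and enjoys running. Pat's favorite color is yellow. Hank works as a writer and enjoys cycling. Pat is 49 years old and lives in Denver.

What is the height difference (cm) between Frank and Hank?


|176 - 168| = 8

8


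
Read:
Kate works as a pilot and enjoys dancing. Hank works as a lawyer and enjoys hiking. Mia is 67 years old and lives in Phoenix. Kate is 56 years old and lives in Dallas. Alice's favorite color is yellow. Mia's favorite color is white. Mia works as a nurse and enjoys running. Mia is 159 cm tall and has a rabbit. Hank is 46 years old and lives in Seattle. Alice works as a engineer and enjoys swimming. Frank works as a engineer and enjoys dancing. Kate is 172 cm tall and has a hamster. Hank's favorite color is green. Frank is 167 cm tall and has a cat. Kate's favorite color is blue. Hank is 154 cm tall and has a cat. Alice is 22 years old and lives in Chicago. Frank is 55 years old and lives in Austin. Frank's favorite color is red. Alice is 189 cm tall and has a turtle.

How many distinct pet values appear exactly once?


Unique pet values: 3

3


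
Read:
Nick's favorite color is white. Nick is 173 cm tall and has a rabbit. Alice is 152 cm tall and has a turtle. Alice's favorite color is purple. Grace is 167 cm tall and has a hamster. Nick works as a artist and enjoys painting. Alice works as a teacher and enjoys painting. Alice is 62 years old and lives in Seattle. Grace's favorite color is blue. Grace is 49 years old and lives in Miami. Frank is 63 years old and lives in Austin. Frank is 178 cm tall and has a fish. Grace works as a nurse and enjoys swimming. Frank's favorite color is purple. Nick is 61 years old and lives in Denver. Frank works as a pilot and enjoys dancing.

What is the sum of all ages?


63+49+61+62 = 235

235


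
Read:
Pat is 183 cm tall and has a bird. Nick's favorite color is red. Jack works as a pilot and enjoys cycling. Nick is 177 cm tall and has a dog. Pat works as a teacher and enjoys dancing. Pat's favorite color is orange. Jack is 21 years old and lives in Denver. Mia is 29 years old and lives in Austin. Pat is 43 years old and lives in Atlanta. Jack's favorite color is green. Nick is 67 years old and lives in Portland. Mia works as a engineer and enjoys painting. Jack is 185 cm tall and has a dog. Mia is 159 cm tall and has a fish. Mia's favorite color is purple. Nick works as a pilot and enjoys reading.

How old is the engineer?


The engineer is Mia, age 29

29


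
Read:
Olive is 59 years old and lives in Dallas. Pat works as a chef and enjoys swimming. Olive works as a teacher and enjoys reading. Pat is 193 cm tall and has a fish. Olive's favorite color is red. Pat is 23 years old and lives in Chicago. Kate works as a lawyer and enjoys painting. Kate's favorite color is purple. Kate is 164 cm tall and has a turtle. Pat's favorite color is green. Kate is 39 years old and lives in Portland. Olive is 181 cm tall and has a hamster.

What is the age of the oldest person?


Oldest: Olive at 59

59


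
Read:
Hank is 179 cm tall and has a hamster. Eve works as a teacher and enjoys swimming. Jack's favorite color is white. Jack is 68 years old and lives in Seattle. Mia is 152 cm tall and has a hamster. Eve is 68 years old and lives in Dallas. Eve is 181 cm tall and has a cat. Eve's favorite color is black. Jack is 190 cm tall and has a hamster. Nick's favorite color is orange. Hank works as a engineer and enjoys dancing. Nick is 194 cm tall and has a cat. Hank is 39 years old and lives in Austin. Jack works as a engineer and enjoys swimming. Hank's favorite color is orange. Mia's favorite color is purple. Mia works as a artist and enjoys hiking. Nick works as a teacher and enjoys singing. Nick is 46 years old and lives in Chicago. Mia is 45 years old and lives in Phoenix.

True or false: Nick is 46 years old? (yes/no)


Nick is actually 46. yes

yes


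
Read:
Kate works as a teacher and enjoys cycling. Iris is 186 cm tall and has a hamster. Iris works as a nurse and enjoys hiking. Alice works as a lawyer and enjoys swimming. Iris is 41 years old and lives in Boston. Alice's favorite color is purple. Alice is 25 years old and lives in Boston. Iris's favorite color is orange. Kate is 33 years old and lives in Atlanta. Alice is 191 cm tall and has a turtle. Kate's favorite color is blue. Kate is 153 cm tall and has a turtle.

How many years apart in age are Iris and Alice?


41 vs 25, diff = 16

16


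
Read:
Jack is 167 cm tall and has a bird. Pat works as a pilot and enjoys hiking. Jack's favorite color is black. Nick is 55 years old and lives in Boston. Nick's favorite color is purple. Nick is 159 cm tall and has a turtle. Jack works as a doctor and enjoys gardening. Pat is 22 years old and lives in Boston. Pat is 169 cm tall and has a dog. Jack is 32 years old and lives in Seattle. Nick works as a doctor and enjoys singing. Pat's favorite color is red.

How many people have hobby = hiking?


Count: 1

1


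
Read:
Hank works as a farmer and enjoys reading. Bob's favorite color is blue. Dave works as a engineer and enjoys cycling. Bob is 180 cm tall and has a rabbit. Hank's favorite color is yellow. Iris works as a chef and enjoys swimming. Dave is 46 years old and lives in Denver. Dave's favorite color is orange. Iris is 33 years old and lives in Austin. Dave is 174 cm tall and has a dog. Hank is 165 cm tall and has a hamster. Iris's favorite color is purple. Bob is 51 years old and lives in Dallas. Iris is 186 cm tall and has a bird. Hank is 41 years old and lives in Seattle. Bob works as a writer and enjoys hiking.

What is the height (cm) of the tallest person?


Tallest: Iris at 186 cm

186


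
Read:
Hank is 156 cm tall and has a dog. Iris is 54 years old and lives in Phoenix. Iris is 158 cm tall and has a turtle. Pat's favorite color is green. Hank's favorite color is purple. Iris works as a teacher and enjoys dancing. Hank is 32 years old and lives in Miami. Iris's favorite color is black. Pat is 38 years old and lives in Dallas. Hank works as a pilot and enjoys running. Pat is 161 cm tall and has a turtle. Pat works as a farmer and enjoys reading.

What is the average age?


Sum=124, n=3, avg=41.33

41.33


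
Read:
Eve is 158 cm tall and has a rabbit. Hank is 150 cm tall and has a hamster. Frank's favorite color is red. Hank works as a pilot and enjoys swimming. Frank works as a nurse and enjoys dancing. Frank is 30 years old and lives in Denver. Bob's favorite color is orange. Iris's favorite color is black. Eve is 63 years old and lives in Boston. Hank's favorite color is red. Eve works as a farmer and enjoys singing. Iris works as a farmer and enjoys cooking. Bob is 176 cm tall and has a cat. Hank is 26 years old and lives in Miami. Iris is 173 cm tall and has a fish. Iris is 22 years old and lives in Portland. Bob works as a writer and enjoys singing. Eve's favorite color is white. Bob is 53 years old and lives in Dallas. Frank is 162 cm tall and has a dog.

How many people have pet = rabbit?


Count: 1

1


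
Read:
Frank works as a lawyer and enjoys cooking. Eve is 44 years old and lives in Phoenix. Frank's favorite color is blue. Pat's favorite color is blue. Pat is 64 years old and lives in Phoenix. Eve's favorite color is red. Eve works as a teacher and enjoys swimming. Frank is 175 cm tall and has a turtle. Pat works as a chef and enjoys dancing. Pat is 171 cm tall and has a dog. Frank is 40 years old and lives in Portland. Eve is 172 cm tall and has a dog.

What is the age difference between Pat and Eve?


|64 - 44| = 20

20


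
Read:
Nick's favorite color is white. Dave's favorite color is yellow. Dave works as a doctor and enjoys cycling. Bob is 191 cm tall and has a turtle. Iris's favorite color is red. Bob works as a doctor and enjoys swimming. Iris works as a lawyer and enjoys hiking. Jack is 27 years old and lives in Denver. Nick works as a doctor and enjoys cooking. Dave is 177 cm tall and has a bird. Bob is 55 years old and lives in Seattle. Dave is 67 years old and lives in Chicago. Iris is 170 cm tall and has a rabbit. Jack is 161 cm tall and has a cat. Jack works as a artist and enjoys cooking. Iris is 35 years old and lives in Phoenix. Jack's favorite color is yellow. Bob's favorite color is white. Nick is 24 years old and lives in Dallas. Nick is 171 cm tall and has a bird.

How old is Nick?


Nick is 24 years old

24


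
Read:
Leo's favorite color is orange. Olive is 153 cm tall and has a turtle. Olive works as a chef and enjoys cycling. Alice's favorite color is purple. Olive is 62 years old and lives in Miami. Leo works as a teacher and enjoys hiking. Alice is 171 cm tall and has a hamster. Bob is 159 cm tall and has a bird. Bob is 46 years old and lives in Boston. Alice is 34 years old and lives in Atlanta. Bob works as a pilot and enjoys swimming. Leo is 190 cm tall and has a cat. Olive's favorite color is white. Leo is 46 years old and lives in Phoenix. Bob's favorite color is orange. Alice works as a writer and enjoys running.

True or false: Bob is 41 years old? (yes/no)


Bob is actually 46. no

no


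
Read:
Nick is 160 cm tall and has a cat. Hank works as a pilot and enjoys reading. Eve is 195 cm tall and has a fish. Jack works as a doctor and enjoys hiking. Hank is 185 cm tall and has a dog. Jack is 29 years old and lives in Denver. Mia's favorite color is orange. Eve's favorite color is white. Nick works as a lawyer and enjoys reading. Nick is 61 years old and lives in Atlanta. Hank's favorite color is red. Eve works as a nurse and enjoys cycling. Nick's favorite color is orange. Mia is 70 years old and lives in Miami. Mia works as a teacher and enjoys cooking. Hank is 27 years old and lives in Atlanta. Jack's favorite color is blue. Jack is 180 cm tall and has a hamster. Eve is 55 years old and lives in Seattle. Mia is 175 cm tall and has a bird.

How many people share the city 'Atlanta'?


Count: 2

2
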